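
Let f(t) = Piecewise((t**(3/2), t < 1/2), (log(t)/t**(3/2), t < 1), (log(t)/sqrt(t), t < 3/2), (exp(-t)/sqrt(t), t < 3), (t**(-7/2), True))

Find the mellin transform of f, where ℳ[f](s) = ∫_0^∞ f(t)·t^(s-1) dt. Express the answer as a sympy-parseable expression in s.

2**(1/2 - s)*(108*2**(s - 1/2)*(s - 7/2)*(s - 1/2)**2*(s + 3/2)*(-2*s + (s - 1/2)**2 + 2)*uppergamma(s - 1/2, 3/2) - 108*2**(s - 1/2)*(s - 7/2)*(s - 1/2)**2*(s + 3/2)*(-2*s + (s - 1/2)**2 + 2)*uppergamma(s - 1/2, 3) - 108*2**(s - 1/2)*(s - 7/2)*(s - 1/2)**2*(s + 3/2) + 108*2**(s - 1/2)*(s - 7/2)*(s + 3/2)*(-2*s + (s - 1/2)**2 + 2) - 108*3**(s - 1/2)*(s - 7/2)*(s - 1/2)*(s + 3/2)*(-2*s + (s - 1/2)**2 + 2)*log(2) + 108*3**(s - 1/2)*(s - 7/2)*(s - 1/2)*(s + 3/2)*(-2*s + (s - 1/2)**2 + 2)*log(3) - 108*3**(s - 1/2)*(s - 7/2)*(s + 3/2)*(-2*s + (s - 1/2)**2 + 2) - 4*6**(s - 1/2)*(s - 1/2)**2*(s + 3/2)*(-2*s + (s - 1/2)**2 + 2) + 216*(s - 7/2)*(s - 1/2)**3*(s + 3/2)*log(2) - 216*(s - 7/2)*(s - 1/2)**2*(s + 3/2)*log(2) + 216*(s - 7/2)*(s - 1/2)**2*(s + 3/2) + 27*(s - 7/2)*(s - 1/2)**2*(-2*s + (s - 1/2)**2 + 2))/(108*(s - 7/2)*(s - 1/2)**2*(s + 3/2)*(-2*s + (s - 1/2)**2 + 2))
  -3/2 < Re(s) < 7/2

invert the shared t-power to get t**(5/2) on [0, 1/2); log(t)/sqrt(t) on [1/2, 1); sqrt(t)*log(t) on [1, 3/2); …
strip the shared t-power: t**2 on [0, 1/2); log(t)/t on [1/2, 1); log(t) on [1, 3/2); …
f breaks at 1/2, 1, 3/2, 3 into 5 integrals to sum
on [0, 1/2): add ∫ t**(3/2)·t^(s-1) dt
the [1/2, 1) slice contributes ∫ log(t)/t**(3/2)·t^(s-1) dt
on [1, 3/2): add ∫ log(t)/sqrt(t)·t^(s-1) dt
segment [3/2, 3) carries exp(-t)/sqrt(t); integrate it
over [3, ∞), the kernel integral of t**(-7/2) enters the sum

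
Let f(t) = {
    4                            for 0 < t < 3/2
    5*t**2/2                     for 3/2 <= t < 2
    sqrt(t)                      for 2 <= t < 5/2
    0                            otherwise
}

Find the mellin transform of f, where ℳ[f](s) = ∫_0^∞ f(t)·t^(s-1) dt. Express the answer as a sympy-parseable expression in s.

(-4*2**(s + 1/2)*s*(s + 2) + 5*2**(s + 2)*s*(2*s + 1) + 8*(3/2)**s*(s + 2)*(2*s + 1) - 5*(3/2)**(s + 2)*s*(2*s + 1) + 4*(5/2)**(s + 1/2)*s*(s + 2))/(2*s*(s + 2)*(2*s + 1))
  Re(s) > 0

cuts at 3/2, 2: linearity sums the 3 kernel integrals
∫ 4·t^(s-1) over [0, 3/2)
∫ over [3/2, 2) of 5*t**2/2·t^(s-1) joins the sum
segment [2, 5/2) carries sqrt(t); integrate it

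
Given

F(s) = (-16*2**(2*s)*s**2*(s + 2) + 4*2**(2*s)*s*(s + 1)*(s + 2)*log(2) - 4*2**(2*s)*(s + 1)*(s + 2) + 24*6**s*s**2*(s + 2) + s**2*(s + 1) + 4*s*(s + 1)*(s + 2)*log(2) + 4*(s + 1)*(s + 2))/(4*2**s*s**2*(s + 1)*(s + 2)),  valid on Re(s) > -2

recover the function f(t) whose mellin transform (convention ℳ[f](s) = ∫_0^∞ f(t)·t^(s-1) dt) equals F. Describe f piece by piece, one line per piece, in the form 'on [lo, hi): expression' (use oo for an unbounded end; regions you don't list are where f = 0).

on [0, 1/2): t**2
on [1/2, 2): log(t)
on [2, 3): 2*t

breakpoints 1/2, 2: one integral from each of the 3 segments
∫ t**2·t^(s-1) over [0, 1/2)
on [1/2, 2): add ∫ log(t)·t^(s-1) dt
[2, 3) adds the kernel integral of 2*t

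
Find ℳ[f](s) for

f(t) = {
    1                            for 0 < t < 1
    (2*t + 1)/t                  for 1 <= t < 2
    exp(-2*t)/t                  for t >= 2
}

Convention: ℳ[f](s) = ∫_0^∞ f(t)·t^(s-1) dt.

reversing the shared t-power: t on [0, 1); 2*t + 1 on [1, 2); exp(-2*t) on [2, ∞)
integrate the 3 segments split at 1, 2, then add the results
∫ 1·t^(s-1) over [0, 1)
for t in [1, 2): the term is ∫ (2*t + 1)/t·t^(s-1)
between 2 and ∞ the integrand is exp(-2*t)/t·t^(s-1)

(4*2**s*(1 - s) - 2*2**s + 5*4**s*(s - 1) + 4**s + 4*s*(s - 1)*uppergamma(s - 1, 4))/(2*2**s*s*(s - 1))
  Re(s) > 0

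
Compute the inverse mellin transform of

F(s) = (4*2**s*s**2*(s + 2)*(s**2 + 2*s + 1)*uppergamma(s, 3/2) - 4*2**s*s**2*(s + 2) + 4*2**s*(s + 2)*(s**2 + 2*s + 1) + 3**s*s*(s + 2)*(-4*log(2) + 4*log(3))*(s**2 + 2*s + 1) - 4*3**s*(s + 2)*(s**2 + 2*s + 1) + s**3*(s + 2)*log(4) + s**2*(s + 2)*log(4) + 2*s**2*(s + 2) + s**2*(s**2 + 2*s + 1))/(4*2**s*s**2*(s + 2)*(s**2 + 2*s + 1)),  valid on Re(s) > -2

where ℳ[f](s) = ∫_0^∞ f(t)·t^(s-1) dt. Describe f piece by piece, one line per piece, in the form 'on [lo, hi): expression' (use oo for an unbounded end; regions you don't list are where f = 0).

on [0, 1/2): t**2
on [1/2, 1): t*log(t)
on [1, 3/2): log(t)
on [3/2, oo): exp(-t)

treat the 4 regions marked off by 1/2, 1, 3/2 separately and sum
piece [0, 1/2): integrate t**2 against the kernel
for t in [1/2, 1): the term is ∫ t*log(t)·t^(s-1)
for t in [1, 3/2): the term is ∫ log(t)·t^(s-1)
the [3/2, ∞) slice contributes ∫ exp(-t)·t^(s-1) dt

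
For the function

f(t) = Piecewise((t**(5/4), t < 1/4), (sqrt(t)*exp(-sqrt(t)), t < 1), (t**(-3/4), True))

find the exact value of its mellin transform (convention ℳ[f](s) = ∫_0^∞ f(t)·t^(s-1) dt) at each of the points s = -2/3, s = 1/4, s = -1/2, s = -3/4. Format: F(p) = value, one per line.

reversing the power substitution: t**(5/2) on [0, 1/2); t*exp(-t) on [1/2, 1); t**(-3/2) on [1, ∞)
the shared t-power comes off first: t**(7/2) on [0, 1/2); t**2*exp(-t) on [1/2, 1); 1/sqrt(t) on [1, ∞)
strip the shared t-power: t**(3/2) on [0, 1/2); exp(-t) on [1/2, 1); t**(-5/2) on [1, ∞)
slice at 1/4, 1, transform all 3 pieces, and sum them
piece [0, 1/4): integrate t**(5/4) against the kernel
segment 1/4 to 1 holds sqrt(t)*exp(-sqrt(t)); add its integral
∫ t**(-3/4)·t^(s-1) over [1, ∞)

F(-2/3) = -2*uppergamma(-1/3, 1) + 12/17 + 3*2**(5/6)/7 + 2*uppergamma(-1/3, 1/2)
F(1/4) = -2*exp(-1) - sqrt(pi)*erfc(1) + sqrt(pi)*erfc(sqrt(2)/2) + sqrt(2)*exp(-1/2) + 25/12
F(-1/2) = 2*Ei(-1) + sqrt(2)/3 + 4/5 - 2*Ei(-1/2)
F(-3/4) = -4*sqrt(pi)*erfc(sqrt(2)/2) - 4*exp(-1) + 4*sqrt(pi)*erfc(1) + 5/3 + 4*sqrt(2)*exp(-1/2)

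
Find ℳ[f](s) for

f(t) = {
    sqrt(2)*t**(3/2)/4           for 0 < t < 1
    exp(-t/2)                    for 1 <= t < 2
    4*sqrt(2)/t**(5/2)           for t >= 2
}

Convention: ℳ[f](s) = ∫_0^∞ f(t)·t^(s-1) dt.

remove the common scale on t first: t**(3/2) on [0, 1/2); exp(-t) on [1/2, 1); t**(-5/2) on [1, ∞)
slice at 1, 2, transform all 3 pieces, and sum them
[0, 1) adds the kernel integral of sqrt(2)*t**(3/2)/4
[1, 2) adds the kernel integral of exp(-t/2)
for t in [2, ∞): the term is ∫ 4*sqrt(2)/t**(5/2)·t^(s-1)

(2*2**s*(2*s - 5)*(2*s + 3)*uppergamma(s, 1/2) - 2*2**s*(2*s - 5)*(2*s + 3)*uppergamma(s, 1) - 4*2**s*(2*s + 3) + sqrt(2)*(2*s - 5))/(2*(2*s - 5)*(2*s + 3))
  -3/2 < Re(s) < 5/2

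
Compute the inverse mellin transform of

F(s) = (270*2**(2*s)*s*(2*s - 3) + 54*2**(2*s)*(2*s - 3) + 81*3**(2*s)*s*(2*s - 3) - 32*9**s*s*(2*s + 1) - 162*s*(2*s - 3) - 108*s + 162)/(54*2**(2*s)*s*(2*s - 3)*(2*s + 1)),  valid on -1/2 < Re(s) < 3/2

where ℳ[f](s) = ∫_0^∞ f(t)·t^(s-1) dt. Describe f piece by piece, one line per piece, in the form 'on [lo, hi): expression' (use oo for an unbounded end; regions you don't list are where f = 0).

back out the power substitution: t on [0, 1/2); 2*t + 1 on [1/2, 1); t/2 on [1, 3/2); …
decompose at 1/4, 1, 9/4; ℳ[f](s) sums the 4 pieces' integrals
[0, 1/4) adds the kernel integral of sqrt(t)
on [1/4, 1) integrate f = (2*sqrt(t) + 1) against the kernel
[1, 9/4) adds the kernel integral of sqrt(t)/2
on [9/4, ∞): add ∫ t**(-3/2)·t^(s-1) dt

on [0, 1/4): sqrt(t)
on [1/4, 1): 2*sqrt(t) + 1
on [1, 9/4): sqrt(t)/2
on [9/4, oo): t**(-3/2)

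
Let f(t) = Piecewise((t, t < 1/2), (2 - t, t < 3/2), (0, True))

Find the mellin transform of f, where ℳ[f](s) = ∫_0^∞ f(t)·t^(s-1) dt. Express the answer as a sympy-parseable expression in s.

(3**s*s + 4*3**s - 2*s - 4)/(2*2**s*s*(s + 1))
  Re(s) > -1

integrate the 2 segments split at 1/2, then add the results
piece [0, 1/2): integrate t against the kernel
on [1/2, 3/2): add ∫ (2 - t)·t^(s-1) dt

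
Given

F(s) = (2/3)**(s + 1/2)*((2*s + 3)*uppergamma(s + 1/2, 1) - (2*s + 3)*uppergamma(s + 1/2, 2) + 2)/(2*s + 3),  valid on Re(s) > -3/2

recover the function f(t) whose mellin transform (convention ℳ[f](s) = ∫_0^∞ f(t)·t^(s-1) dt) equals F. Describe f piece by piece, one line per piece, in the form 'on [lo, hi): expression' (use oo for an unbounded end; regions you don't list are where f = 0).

remove the shared t-power first: 3*t/2 on [0, 2/3); exp(-3*t/2) on [2/3, 4/3)
remove the common scale on t first: t/2 on [0, 2); exp(-t/2) on [2, 4)
peel off the common scale on t: t on [0, 1); exp(-t) on [1, 2)
treat the 2 regions marked off by 2/3 separately and sum
∫ over [0, 2/3) of 3*t**(3/2)/2·t^(s-1) joins the sum
for t in [2/3, 4/3): the term is ∫ sqrt(t)*exp(-3*t/2)·t^(s-1)

on [0, 2/3): 3*t**(3/2)/2
on [2/3, 4/3): sqrt(t)*exp(-3*t/2)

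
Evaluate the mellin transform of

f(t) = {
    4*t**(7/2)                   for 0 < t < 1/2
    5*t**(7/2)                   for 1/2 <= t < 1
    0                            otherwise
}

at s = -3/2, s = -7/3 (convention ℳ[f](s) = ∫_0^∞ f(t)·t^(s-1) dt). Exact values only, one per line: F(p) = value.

F(-3/2) = 19/8
F(-7/3) = 30/7 - 3*2**(5/6)/14

linearity at 1/2 turns ℳ[f](s) into 2 summed integrals
segment [0, 1/2) carries 4*t**(7/2); integrate it
for t in [1/2, 1): the term is ∫ 5*t**(7/2)·t^(s-1)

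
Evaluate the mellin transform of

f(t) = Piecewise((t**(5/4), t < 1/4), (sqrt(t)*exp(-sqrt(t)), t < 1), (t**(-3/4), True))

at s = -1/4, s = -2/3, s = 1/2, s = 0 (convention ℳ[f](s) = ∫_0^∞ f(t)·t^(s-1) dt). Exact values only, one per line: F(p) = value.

undo the shared t-power: t**(1/4) on [0, 1/4); exp(-sqrt(t))/sqrt(t) on [1/4, 1); t**(-7/4) on [1, ∞)
undo the power substitution: sqrt(t) on [0, 1/2); exp(-t)/t on [1/2, 1); t**(-7/2) on [1, ∞)
reversing the shared t-power: t**(3/2) on [0, 1/2); exp(-t) on [1/2, 1); t**(-5/2) on [1, ∞)
slice at 1/4, 1, transform all 3 pieces, and sum them
segment 0 to 1/4 holds t**(5/4); add its integral
on [1/4, 1) integrate f = sqrt(t)*exp(-sqrt(t)) against the kernel
[1, ∞) adds the kernel integral of t**(-3/4)

F(-1/4) = -2*sqrt(pi)*erfc(1) + 2*sqrt(pi)*erfc(sqrt(2)/2) + 5/4
F(-2/3) = -2*uppergamma(-1/3, 1) + 12/17 + 3*2**(5/6)/7 + 2*uppergamma(-1/3, 1/2)
F(1/2) = -4*exp(-1) + sqrt(2)/28 + 3*exp(-1/2) + 4
F(0) = -2*exp(-1) + sqrt(2)/10 + 2*exp(-1/2) + 4/3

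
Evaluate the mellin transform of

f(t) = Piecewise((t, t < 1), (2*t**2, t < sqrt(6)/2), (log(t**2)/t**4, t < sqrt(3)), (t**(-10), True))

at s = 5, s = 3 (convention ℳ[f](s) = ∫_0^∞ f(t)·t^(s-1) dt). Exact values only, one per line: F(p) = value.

F(5) = -269*sqrt(3)/135 - 5/42 + log(2**(sqrt(6)/2)*3**(-sqrt(6)/2 + sqrt(3))) + 83*sqrt(6)/56
F(3) = -377*sqrt(3)/567 - sqrt(3)*log(3)/3 - sqrt(6)*log(2)/3 - 3/20 + sqrt(6)*log(3)/3 + 67*sqrt(6)/60

strip the power substitution: sqrt(t) on [0, 1); 2*t on [1, 3/2); log(t)/t**2 on [3/2, 3); …
peel off the shared t-power: t**(3/2) on [0, 1); 2*t**2 on [1, 3/2); log(t)/t on [3/2, 3); …
slice at 1, sqrt(6)/2, sqrt(3), transform all 4 pieces, and sum them
over [0, 1), the kernel integral of t enters the sum
segment [1, sqrt(6)/2) carries 2*t**2; integrate it
for t in [sqrt(6)/2, sqrt(3)): the term is ∫ log(t**2)/t**4·t^(s-1)
segment sqrt(3) to ∞ holds t**(-10); add its integral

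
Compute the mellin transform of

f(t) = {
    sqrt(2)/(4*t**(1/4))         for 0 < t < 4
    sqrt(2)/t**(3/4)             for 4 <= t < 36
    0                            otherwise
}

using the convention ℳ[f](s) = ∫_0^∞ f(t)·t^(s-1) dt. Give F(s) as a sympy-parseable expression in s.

4**s*(3**(2*s + 1/2)*(8*s - 2)/9 - 4*s - 1)/((4*s - 3)*(4*s - 1))
  Re(s) > 1/4

back out the shared t-power: sqrt(2)*t**(3/4)/4 on [0, 4); sqrt(2)*t**(1/4) on [4, 36)
invert the power substitution to get sqrt(2)*t**(3/2)/4 on [0, 2); sqrt(2)*sqrt(t) on [2, 6)
peel off the common scale on t: t**(3/2) on [0, 1); 2*sqrt(t) on [1, 3)
summing 2 kernel integrals split by 4 yields ℳ[f](s)
piece [0, 4): integrate sqrt(2)/(4*t**(1/4)) against the kernel
on [4, 36) integrate f = sqrt(2)/t**(3/4) against the kernel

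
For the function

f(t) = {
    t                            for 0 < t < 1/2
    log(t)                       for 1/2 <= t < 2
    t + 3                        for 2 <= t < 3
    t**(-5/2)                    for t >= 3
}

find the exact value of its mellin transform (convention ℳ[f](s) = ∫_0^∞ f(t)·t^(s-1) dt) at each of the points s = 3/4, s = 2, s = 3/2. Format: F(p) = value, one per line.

slice at 1/2, 2, 3, transform all 4 pieces, and sum them
on [0, 1/2) integrate f = t against the kernel
for t in [1/2, 2): the term is ∫ log(t)·t^(s-1)
for t in [2, 3): the term is ∫ (t + 3)·t^(s-1)
piece [3, ∞): integrate t**(-5/2) against the kernel

F(3/4) = 2**(1/4)*(-436*sqrt(2) + 2*2**(3/4)*3**(1/4) + 65 + log(2**(42 + 84*sqrt(2))) + 180*6**(3/4))/63
F(2) = 2*sqrt(3)/3 + 17*log(2)/8 + 207/16
F(3/2) = sqrt(2)*(-1139 + 30*sqrt(2) + 270*log(2) + 864*sqrt(6))/180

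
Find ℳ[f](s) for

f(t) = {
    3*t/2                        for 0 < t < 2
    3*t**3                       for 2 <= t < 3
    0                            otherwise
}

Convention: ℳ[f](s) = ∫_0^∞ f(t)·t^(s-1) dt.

3*(-7*2**s*s - 5*2**s + 27*3**s*s + 27*3**s)/(s**2 + 4*s + 3)
  Re(s) > -1

slice at 2, transform all 2 pieces, and sum them
segment [0, 2) carries 3*t/2; integrate it
on [2, 3) integrate f = 3*t**3 against the kernel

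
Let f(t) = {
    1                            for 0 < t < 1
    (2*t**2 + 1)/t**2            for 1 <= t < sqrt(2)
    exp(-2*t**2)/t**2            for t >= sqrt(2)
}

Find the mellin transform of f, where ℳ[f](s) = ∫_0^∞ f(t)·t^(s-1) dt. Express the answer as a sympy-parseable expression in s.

(-4*2**(s/2)*s + 4*2**(s/2) + 5*2**s*s - 8*2**s + 2*s**2*uppergamma(s/2 - 1, 4) - 4*s*uppergamma(s/2 - 1, 4))/(2*2**(s/2)*s*(s - 2))
  Re(s) > 0

undo the power substitution: 1 on [0, 1); (2*t + 1)/t on [1, 2); exp(-2*t)/t on [2, ∞)
the shared t-power comes off first: t on [0, 1); 2*t + 1 on [1, 2); exp(-2*t) on [2, ∞)
slice at 1, sqrt(2), transform all 3 pieces, and sum them
on [0, 1): add ∫ 1·t^(s-1) dt
piece [1, sqrt(2)): integrate (2*t**2 + 1)/t**2 against the kernel
the [sqrt(2), ∞) slice contributes ∫ exp(-2*t**2)/t**2·t^(s-1) dt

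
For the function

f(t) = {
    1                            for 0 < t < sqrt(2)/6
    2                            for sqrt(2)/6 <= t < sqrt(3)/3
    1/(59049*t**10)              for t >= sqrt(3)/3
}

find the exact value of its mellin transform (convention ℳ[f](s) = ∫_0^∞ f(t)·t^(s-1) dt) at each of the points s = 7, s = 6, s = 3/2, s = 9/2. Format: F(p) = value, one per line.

F(7) = sqrt(2)*(-27 + 11720*sqrt(6))/6613488
F(6) = 1297/104976
F(3/2) = 2**(1/4)*sqrt(3)*(-1377 + 2755*6**(3/4))/37179
F(9/2) = 2**(3/4)*sqrt(3)*(-33 + 2380*6**(1/4))/288684

peel off the common scale on t: 1 on [0, sqrt(2)/2); 2 on [sqrt(2)/2, sqrt(3)); t**(-10) on [sqrt(3), ∞)
reversing the power substitution: 1 on [0, 1/2); 2 on [1/2, 3); t**(-5) on [3, ∞)
undo the shared t-power: t on [0, 1/2); 2*t on [1/2, 3); t**(-4) on [3, ∞)
the 3 pieces separated at sqrt(2)/6, sqrt(3)/3 each add one integral
∫ over [0, sqrt(2)/6) of 1·t^(s-1) joins the sum
∫ over [sqrt(2)/6, sqrt(3)/3) of 2·t^(s-1) joins the sum
between sqrt(3)/3 and ∞ the integrand is 1/(59049*t**10)·t^(s-1)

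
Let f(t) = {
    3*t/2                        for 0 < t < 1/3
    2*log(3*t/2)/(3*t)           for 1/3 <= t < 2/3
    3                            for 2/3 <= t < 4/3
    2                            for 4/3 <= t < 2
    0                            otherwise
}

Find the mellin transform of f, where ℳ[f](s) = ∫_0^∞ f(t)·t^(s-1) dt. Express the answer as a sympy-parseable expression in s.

(2*2**(2*s)*(s + 1)*(s**2 - 2*s + 1) - 2*2**s*s*(s + 1) - 6*2**s*(s + 1)*(s**2 - 2*s + 1) + 4*6**s*(s + 1)*(s**2 - 2*s + 1) + 4*s**2*(s + 1)*log(2) - 4*s*(s + 1)*log(2) + 4*s*(s + 1) + s*(s**2 - 2*s + 1))/(2*3**s*s*(s + 1)*(s**2 - 2*s + 1))
  Re(s) > -1

remove the common scale on t first: t/2 on [0, 1); 2*log(t/2)/t on [1, 2); 3 on [2, 4); …
back out the common scale on t: t on [0, 1/2); log(t)/t on [1/2, 1); 3 on [1, 2); …
linearity at 1/3, 2/3, 4/3 turns ℳ[f](s) into 4 summed integrals
[0, 1/3) adds the kernel integral of 3*t/2
∫ 2*log(3*t/2)/(3*t)·t^(s-1) over [1/3, 2/3)
segment 2/3 to 4/3 holds 3; add its integral
on [4/3, 2): add ∫ 2·t^(s-1) dt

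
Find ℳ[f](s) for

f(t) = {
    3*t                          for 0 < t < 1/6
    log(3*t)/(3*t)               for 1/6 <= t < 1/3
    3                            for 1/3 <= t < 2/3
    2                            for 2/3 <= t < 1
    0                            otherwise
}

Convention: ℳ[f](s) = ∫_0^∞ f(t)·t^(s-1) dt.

the common scale on t comes off first: t on [0, 1/2); log(t)/t on [1/2, 1); 3 on [1, 2); …
f breaks at 1/6, 1/3, 2/3 into 4 integrals to sum
over [0, 1/6), the kernel integral of 3*t enters the sum
∫ over [1/6, 1/3) of log(3*t)/(3*t)·t^(s-1) joins the sum
segment 1/3 to 2/3 holds 3; add its integral
over [2/3, 1), the kernel integral of 2 enters the sum

(2*2**(2*s)*(s + 1)*(s**2 - 2*s + 1) - 2*2**s*s*(s + 1) - 6*2**s*(s + 1)*(s**2 - 2*s + 1) + 4*6**s*(s + 1)*(s**2 - 2*s + 1) + 4*s**2*(s + 1)*log(2) - 4*s*(s + 1)*log(2) + 4*s*(s + 1) + s*(s**2 - 2*s + 1))/(2*6**s*s*(s + 1)*(s**2 - 2*s + 1))
  Re(s) > -1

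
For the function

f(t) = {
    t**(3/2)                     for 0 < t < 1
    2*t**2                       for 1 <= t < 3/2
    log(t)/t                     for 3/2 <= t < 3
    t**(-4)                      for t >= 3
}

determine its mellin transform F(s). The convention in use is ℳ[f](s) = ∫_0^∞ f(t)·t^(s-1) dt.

(324*2**s*(s - 4)*(s + 2)*(s**2 - 2*s + 1) - 324*2**s*(s - 4)*(2*s + 3)*(s**2 - 2*s + 1) - 108*3**s*s*(s - 4)*(s + 2)*(2*s + 3)*log(3) + 108*3**s*s*(s - 4)*(s + 2)*(2*s + 3)*log(2) - 108*3**s*(s - 4)*(s + 2)*(2*s + 3)*log(2) + 108*3**s*(s - 4)*(s + 2)*(2*s + 3) + 108*3**s*(s - 4)*(s + 2)*(2*s + 3)*log(3) + 729*3**s*(s - 4)*(2*s + 3)*(s**2 - 2*s + 1) + 54*6**s*s*(s - 4)*(s + 2)*(2*s + 3)*log(3) - 54*6**s*(s - 4)*(s + 2)*(2*s + 3)*log(3) - 54*6**s*(s - 4)*(s + 2)*(2*s + 3) - 2*6**s*(s + 2)*(2*s + 3)*(s**2 - 2*s + 1))/(162*2**s*(s - 4)*(s + 2)*(2*s + 3)*(s**2 - 2*s + 1))
  -3/2 < Re(s) < 4

integrate the 4 segments split at 1, 3/2, 3, then add the results
[0, 1) adds the kernel integral of t**(3/2)
for t in [1, 3/2): the term is ∫ 2*t**2·t^(s-1)
∫ over [3/2, 3) of log(t)/t·t^(s-1) joins the sum
∫ over [3, ∞) of t**(-4)·t^(s-1) joins the sum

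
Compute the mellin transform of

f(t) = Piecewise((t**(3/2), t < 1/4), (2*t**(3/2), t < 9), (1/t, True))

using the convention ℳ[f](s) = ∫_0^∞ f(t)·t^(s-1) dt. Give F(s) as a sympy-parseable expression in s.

(3880*6**(2*s)*s - 3900*6**(2*s) - 9*s + 9)/(36*2**(2*s)*(2*s**2 + s - 3))
  -3/2 < Re(s) < 1

peel off the shared t-power: sqrt(t) on [0, 1/4); 2*sqrt(t) on [1/4, 9); t**(-2) on [9, ∞)
peel off the power substitution: t on [0, 1/2); 2*t on [1/2, 3); t**(-4) on [3, ∞)
slice at 1/4, 9, transform all 3 pieces, and sum them
[0, 1/4) adds the kernel integral of t**(3/2)
over [1/4, 9), the kernel integral of 2*t**(3/2) enters the sum
on [9, ∞) integrate f = 1/t against the kernel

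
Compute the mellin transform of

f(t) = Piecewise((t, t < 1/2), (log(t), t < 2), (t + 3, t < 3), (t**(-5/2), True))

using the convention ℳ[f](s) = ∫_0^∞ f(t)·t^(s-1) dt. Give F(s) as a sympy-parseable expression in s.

(-270*2**(2*s)*s**2*(2*s - 5) + 54*2**(2*s)*s*(s + 1)*(2*s - 5)*log(2) - 162*2**(2*s)*s*(2*s - 5) - 54*2**(2*s)*(s + 1)*(2*s - 5) - 4*sqrt(3)*6**s*s**2*(s + 1) + 324*6**s*s**2*(2*s - 5) + 162*6**s*s*(2*s - 5) + 27*s**2*(2*s - 5) + 54*s*(s + 1)*(2*s - 5)*log(2) + (2*s - 5)*(54*s + 54))/(54*2**s*s**2*(s + 1)*(2*s - 5))
  -1 < Re(s) < 5/2

slice at 1/2, 2, 3, transform all 4 pieces, and sum them
on [0, 1/2) integrate f = t against the kernel
the [1/2, 2) slice contributes ∫ log(t)·t^(s-1) dt
for t in [2, 3): the term is ∫ (t + 3)·t^(s-1)
between 3 and ∞ the integrand is t**(-5/2)·t^(s-1)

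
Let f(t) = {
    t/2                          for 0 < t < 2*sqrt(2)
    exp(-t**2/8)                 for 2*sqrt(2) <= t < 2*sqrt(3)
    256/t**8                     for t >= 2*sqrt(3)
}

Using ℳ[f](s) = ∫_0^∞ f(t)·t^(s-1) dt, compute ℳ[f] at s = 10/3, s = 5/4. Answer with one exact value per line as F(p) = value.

F(10/3) = -16*uppergamma(5/3, 3/2) + 4*2**(1/3)*3**(2/3)/63 + 16*uppergamma(5/3, 1) + 96*sqrt(2)/13
F(5/4) = -2**(7/8)*uppergamma(5/8, 3/2) + 8*2**(1/4)*3**(5/8)/2187 + 2**(7/8)*uppergamma(5/8, 1) + 16*2**(3/8)/9

invert the common scale on t to get t on [0, sqrt(2)); exp(-t**2/2) on [sqrt(2), sqrt(3)); t**(-8) on [sqrt(3), ∞)
peel off the power substitution: sqrt(t) on [0, 2); exp(-t/2) on [2, 3); t**(-4) on [3, ∞)
along the cuts 2*sqrt(2), 2*sqrt(3), ℳ[f](s) splits into 3 integrals
for t in [0, 2*sqrt(2)): the term is ∫ t/2·t^(s-1)
∫ over [2*sqrt(2), 2*sqrt(3)) of exp(-t**2/8)·t^(s-1) joins the sum
for t in [2*sqrt(3), ∞): the term is ∫ 256/t**8·t^(s-1)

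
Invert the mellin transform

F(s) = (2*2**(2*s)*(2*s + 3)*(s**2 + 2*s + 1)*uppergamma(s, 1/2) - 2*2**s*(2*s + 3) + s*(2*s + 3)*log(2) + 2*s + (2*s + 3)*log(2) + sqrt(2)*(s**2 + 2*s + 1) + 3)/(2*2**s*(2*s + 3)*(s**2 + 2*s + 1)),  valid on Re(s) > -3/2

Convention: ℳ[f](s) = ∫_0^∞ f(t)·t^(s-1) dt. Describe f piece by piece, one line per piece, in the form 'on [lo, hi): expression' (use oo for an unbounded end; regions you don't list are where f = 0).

on [0, 1/2): t**(3/2)
on [1/2, 1): t*log(t)
on [1, oo): exp(-t/2)

decompose at 1/2, 1; ℳ[f](s) sums the 3 pieces' integrals
for t in [0, 1/2): the term is ∫ t**(3/2)·t^(s-1)
between 1/2 and 1 the integrand is t*log(t)·t^(s-1)
on [1, ∞): add ∫ exp(-t/2)·t^(s-1) dt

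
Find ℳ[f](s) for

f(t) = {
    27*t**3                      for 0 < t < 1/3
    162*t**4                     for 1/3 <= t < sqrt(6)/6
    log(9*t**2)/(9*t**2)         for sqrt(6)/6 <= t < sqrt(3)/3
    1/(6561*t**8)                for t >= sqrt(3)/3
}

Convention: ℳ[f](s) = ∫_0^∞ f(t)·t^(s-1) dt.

back out the common scale on t: t**3 on [0, 1); 2*t**4 on [1, sqrt(6)/2); log(t**2)/t**2 on [sqrt(6)/2, sqrt(3)); …
peel off the power substitution: t**(3/2) on [0, 1); 2*t**2 on [1, 3/2); log(t)/t on [3/2, 3); …
split f at 1/3, sqrt(6)/6, sqrt(3)/3: ℳ[f](s) collects 4 kernel integrals
segment 0 to 1/3 holds 27*t**3; add its integral
over [1/3, sqrt(6)/6), the kernel integral of 162*t**4 enters the sum
the [sqrt(6)/6, sqrt(3)/3) slice contributes ∫ log(9*t**2)/(9*t**2)·t^(s-1) dt
segment [sqrt(3)/3, ∞) carries 1/(6561*t**8); integrate it

(324*2**(s/2)*(s/2 - 4)*(s/2 + 2)*(s**2/4 - s + 1) - 324*2**(s/2)*(s/2 - 4)*(s + 3)*(s**2/4 - s + 1) - 54*3**(s/2)*s*(s/2 - 4)*(s/2 + 2)*(s + 3)*log(3) + 54*3**(s/2)*s*(s/2 - 4)*(s/2 + 2)*(s + 3)*log(2) - 108*3**(s/2)*(s/2 - 4)*(s/2 + 2)*(s + 3)*log(2) + 108*3**(s/2)*(s/2 - 4)*(s/2 + 2)*(s + 3) + 108*3**(s/2)*(s/2 - 4)*(s/2 + 2)*(s + 3)*log(3) + 729*3**(s/2)*(s/2 - 4)*(s + 3)*(s**2/4 - s + 1) + 27*6**(s/2)*s*(s/2 - 4)*(s/2 + 2)*(s + 3)*log(3) - 54*6**(s/2)*(s/2 - 4)*(s/2 + 2)*(s + 3)*log(3) - 54*6**(s/2)*(s/2 - 4)*(s/2 + 2)*(s + 3) - 2*6**(s/2)*(s/2 + 2)*(s + 3)*(s**2/4 - s + 1))/(324*2**(s/2)*3**s*(s/2 - 4)*(s/2 + 2)*(s + 3)*(s**2/4 - s + 1))
  -3 < Re(s) < 8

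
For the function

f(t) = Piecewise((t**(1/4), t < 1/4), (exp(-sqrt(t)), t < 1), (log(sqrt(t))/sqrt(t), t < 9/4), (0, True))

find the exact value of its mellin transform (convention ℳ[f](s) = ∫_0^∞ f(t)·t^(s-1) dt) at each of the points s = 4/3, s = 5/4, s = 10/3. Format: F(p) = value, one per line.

F(4/3) = -2*uppergamma(8/3, 1) - 27*2**(1/3)*3**(2/3)/50 + 3*2**(5/6)/76 + 18/25 + log(3**(9*2**(1/3)*3**(2/3)/10)/2**(9*2**(1/3)*3**(2/3)/10)) + 2*uppergamma(8/3, 1/2)
F(5/4) = -5*exp(-1) - 2*sqrt(6)/3 - 3*sqrt(pi)*erfc(1)/2 + 3*sqrt(pi)*erfc(sqrt(2)/2)/2 + 35/36 + exp(-3/2)*log(3**(36*sqrt(6)*exp(3/2))/2**(36*sqrt(6)*exp(3/2)))/36 + 2*sqrt(2)*exp(-1/2)
F(10/3) = -2*uppergamma(20/3, 1) - 2187*2**(1/3)*3**(2/3)/9248 + 3*2**(5/6)/2752 + 18/289 + log(3**(729*2**(1/3)*3**(2/3)/544)/2**(729*2**(1/3)*3**(2/3)/544)) + 2*uppergamma(20/3, 1/2)

peel off the power substitution: sqrt(t) on [0, 1/2); exp(-t) on [1/2, 1); log(t)/t on [1, 3/2)
along the cuts 1/4, 1, ℳ[f](s) splits into 3 integrals
between 0 and 1/4 the integrand is t**(1/4)·t^(s-1)
segment [1/4, 1) carries exp(-sqrt(t)); integrate it
on [1, 9/4) integrate f = log(sqrt(t))/sqrt(t) against the kernel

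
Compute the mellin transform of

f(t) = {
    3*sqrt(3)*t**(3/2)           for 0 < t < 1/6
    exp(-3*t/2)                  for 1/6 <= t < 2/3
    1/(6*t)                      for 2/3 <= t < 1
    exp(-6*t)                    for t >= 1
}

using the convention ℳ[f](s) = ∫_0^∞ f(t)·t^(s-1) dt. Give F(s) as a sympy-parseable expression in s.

the common scale on t comes off first: t**(3/2) on [0, 1/2); exp(-t/2) on [1/2, 2); 1/(2*t) on [2, 3); …
slice at 1/6, 2/3, 1, transform all 4 pieces, and sum them
over [0, 1/6), the kernel integral of 3*sqrt(3)*t**(3/2) enters the sum
on [1/6, 2/3): add ∫ exp(-3*t/2)·t^(s-1) dt
on [2/3, 1): add ∫ 1/(6*t)·t^(s-1) dt
segment 1 to ∞ holds exp(-6*t); add its integral

(12*24**s*(s - 1)*(2*s + 3)*uppergamma(s, 1/4) - 12*24**s*(s - 1)*(2*s + 3)*uppergamma(s, 1) - 3*24**s*(2*s + 3) + 2*36**s*(2*s + 3) + 12*6**s*(s - 1)*(2*s + 3)*uppergamma(s, 6) + 6*sqrt(2)*6**s*(s - 1))/(12*6**(2*s)*(s - 1)*(2*s + 3))
  Re(s) > -3/2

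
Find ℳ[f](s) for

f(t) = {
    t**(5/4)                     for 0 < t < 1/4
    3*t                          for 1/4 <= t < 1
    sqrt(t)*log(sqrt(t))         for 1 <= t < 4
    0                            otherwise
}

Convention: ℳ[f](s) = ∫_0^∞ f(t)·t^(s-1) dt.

(16*16**s*(s + 1)*(2*s + 1)*(4*s + 5)*log(2) - 16*2**(4*s)*(s + 1)*(4*s + 5) + 8*2**(2*s)*(s + 1)*(4*s + 5) + 12*2**(2*s)*(2*s + 1)**2*(4*s + 5) + 2*sqrt(2)*(s + 1)*(2*s + 1)**2 - 3*(2*s + 1)**2*(4*s + 5))/(4*2**(2*s)*(s + 1)*(2*s + 1)**2*(4*s + 5))
  Re(s) > -5/4

undo the power substitution: t**(5/2) on [0, 1/2); 3*t**2 on [1/2, 1); t*log(t) on [1, 2)
reversing the shared t-power: t**(3/2) on [0, 1/2); 3*t on [1/2, 1); log(t) on [1, 2)
cuts at 1/4, 1: linearity sums the 3 kernel integrals
for t in [0, 1/4): the term is ∫ t**(5/4)·t^(s-1)
the [1/4, 1) slice contributes ∫ 3*t·t^(s-1) dt
on [1, 4) integrate f = sqrt(t)*log(sqrt(t)) against the kernel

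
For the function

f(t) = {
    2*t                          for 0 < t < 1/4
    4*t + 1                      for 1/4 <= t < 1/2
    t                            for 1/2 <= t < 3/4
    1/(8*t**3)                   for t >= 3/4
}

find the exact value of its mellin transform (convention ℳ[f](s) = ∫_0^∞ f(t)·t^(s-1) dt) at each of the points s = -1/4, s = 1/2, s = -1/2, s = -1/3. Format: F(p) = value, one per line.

reversing the common scale on t: t on [0, 1/2); 2*t + 1 on [1/2, 1); t/2 on [1, 3/2); …
the 4 pieces separated at 1/4, 1/2, 3/4 each add one integral
for t in [0, 1/4): the term is ∫ 2*t·t^(s-1)
the [1/4, 1/2) slice contributes ∫ (4*t + 1)·t^(s-1) dt
the [1/2, 3/4) slice contributes ∫ t·t^(s-1) dt
[3/4, ∞) adds the kernel integral of 1/(8*t**3)

F(-1/4) = sqrt(2)*(-1053*2**(3/4) + 383*3**(3/4) + 3510)/1053
F(1/2) = -7/6 + 167*sqrt(3)/540 + 3*sqrt(2)/2
F(-1/2) = sqrt(2) + 599*sqrt(3)/567 + 2
F(-1/3) = 2**(2/3)*(-405*2**(2/3) + 437*3**(2/3) + 2430)/1080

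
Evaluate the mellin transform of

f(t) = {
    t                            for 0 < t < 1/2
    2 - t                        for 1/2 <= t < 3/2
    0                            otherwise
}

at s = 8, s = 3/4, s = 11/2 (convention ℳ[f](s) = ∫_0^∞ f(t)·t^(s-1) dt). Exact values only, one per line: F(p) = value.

summing 2 kernel integrals split by 1/2 yields ℳ[f](s)
[0, 1/2) adds the kernel integral of t
[1/2, 3/2) adds the kernel integral of (2 - t)

F(8) = 9839/4608
F(3/4) = 2**(1/4)*(-22 + 19*3**(3/4))/21
F(11/2) = -15*sqrt(2)/4576 + 4617*sqrt(6)/9152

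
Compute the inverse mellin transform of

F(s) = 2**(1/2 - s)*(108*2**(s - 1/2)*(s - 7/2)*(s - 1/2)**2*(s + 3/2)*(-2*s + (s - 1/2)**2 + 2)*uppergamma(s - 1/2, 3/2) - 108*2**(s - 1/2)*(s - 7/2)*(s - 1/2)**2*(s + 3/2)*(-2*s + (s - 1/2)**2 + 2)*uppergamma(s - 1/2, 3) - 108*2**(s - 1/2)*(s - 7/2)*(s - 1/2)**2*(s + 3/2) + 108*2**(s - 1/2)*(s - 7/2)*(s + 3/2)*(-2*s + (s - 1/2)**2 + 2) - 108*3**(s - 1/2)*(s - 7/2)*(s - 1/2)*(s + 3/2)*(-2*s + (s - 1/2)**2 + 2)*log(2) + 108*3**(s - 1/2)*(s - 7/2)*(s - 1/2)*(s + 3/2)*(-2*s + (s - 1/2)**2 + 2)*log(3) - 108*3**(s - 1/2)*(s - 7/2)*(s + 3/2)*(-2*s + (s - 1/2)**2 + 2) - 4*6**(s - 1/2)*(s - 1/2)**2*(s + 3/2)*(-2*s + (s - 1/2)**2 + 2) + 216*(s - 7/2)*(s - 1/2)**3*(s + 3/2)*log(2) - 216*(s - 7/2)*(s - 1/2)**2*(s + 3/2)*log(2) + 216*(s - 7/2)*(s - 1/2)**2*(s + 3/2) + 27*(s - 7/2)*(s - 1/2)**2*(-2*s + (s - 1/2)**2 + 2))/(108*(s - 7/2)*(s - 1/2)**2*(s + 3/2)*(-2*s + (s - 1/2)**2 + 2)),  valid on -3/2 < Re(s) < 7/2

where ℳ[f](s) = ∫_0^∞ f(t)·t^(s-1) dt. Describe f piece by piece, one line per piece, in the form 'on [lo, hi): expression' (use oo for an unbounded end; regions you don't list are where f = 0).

on [0, 1/2): t**(3/2)
on [1/2, 1): log(t)/t**(3/2)
on [1, 3/2): log(t)/sqrt(t)
on [3/2, 3): exp(-t)/sqrt(t)
on [3, oo): t**(-7/2)

remove the shared t-power first: t**(5/2) on [0, 1/2); log(t)/sqrt(t) on [1/2, 1); sqrt(t)*log(t) on [1, 3/2); …
remove the shared t-power first: t**2 on [0, 1/2); log(t)/t on [1/2, 1); log(t) on [1, 3/2); …
along the cuts 1/2, 1, 3/2, 3, ℳ[f](s) splits into 5 integrals
[0, 1/2) adds the kernel integral of t**(3/2)
∫ over [1/2, 1) of log(t)/t**(3/2)·t^(s-1) joins the sum
∫ log(t)/sqrt(t)·t^(s-1) over [1, 3/2)
between 3/2 and 3 the integrand is exp(-t)/sqrt(t)·t^(s-1)
segment 3 to ∞ holds t**(-7/2); add its integral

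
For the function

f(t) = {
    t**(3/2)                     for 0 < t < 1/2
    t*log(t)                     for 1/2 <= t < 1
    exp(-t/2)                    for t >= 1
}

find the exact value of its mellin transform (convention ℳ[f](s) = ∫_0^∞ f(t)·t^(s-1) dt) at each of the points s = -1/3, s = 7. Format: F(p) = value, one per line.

split f at 1/2, 1: ℳ[f](s) collects 3 kernel integrals
the [0, 1/2) slice contributes ∫ t**(3/2)·t^(s-1) dt
for t in [1/2, 1): the term is ∫ t*log(t)·t^(s-1)
segment [1, ∞) carries exp(-t/2); integrate it

F(-1/3) = 2**(1/3)*(-63*2**(2/3) + 12*sqrt(2) + 28*2**(1/3)*uppergamma(-1/3, 1/2) + 42*log(2) + 63)/56
F(7) = -255/16384 + sqrt(2)/4352 + log(2)/2048 + 151946*exp(-1/2)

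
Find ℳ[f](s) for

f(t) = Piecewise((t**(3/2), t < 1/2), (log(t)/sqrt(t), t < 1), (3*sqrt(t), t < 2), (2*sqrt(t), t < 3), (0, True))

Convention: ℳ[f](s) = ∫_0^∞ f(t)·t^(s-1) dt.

strip the shared t-power: t on [0, 1/2); log(t)/t on [1/2, 1); 3 on [1, 2); …
breakpoints 1/2, 1, 2: one integral from each of the 4 segments
the [0, 1/2) slice contributes ∫ t**(3/2)·t^(s-1) dt
for t in [1/2, 1): the term is ∫ log(t)/sqrt(t)·t^(s-1)
for t in [1, 2): the term is ∫ 3*sqrt(t)·t^(s-1)
over [2, 3), the kernel integral of 2*sqrt(t) enters the sum

2**(-s - 1/2)*(-3*2**(s + 3/2)*(2*s + 3)*(8*s - (2*s + 1)**2) + 2**(s + 5/2)*(2*s + 1)*(2*s + 3) + 2**(2*s + 2)*(2*s + 3)*(8*s - (2*s + 1)**2) + 4*6**(s + 1/2)*(2*s + 3)*(8*s - (2*s + 1)**2) - 4*(2*s + 1)**2*(2*s + 3)*log(2) - 8*(2*s + 1)*(2*s + 3) + 8*(2*s + 1)*(2*s + 3)*log(2) + (2*s + 1)*(8*s - (2*s + 1)**2))/((2*s + 1)*(2*s + 3)*(8*s - (2*s + 1)**2))
  Re(s) > -3/2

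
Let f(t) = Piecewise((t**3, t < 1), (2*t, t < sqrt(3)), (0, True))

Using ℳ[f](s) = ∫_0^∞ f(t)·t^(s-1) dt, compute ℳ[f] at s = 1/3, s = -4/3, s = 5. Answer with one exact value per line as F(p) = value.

back out the power substitution: t**(3/2) on [0, 1); 2*sqrt(t) on [1, 3)
treat the 2 regions marked off by 1 separately and sum
segment 0 to 1 holds t**3; add its integral
segment 1 to sqrt(3) holds 2*t; add its integral

F(1/3) = -6/5 + 3*3**(2/3)/2
F(-4/3) = 33/5 - 2*3**(5/6)
F(5) = 211/24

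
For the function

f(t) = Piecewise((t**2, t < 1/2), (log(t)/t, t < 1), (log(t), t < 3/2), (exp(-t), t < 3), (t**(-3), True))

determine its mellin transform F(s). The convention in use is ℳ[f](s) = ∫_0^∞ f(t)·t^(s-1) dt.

(108*2**s*s**2*(s - 3)*(s + 2)*(s**2 - 2*s + 1)*uppergamma(s, 3/2) - 108*2**s*s**2*(s - 3)*(s + 2)*(s**2 - 2*s + 1)*uppergamma(s, 3) - 108*2**s*s**2*(s - 3)*(s + 2) + 108*2**s*(s - 3)*(s + 2)*(s**2 - 2*s + 1) - 108*3**s*s*(s - 3)*(s + 2)*(s**2 - 2*s + 1)*log(2) + 108*3**s*s*(s - 3)*(s + 2)*(s**2 - 2*s + 1)*log(3) - 108*3**s*(s - 3)*(s + 2)*(s**2 - 2*s + 1) - 4*6**s*s**2*(s + 2)*(s**2 - 2*s + 1) + 216*s**3*(s - 3)*(s + 2)*log(2) - 216*s**2*(s - 3)*(s + 2)*log(2) + 216*s**2*(s - 3)*(s + 2) + 27*s**2*(s - 3)*(s**2 - 2*s + 1))/(108*2**s*s**2*(s - 3)*(s + 2)*(s**2 - 2*s + 1))
  -2 < Re(s) < 3

integrate the 5 segments split at 1/2, 1, 3/2, 3, then add the results
over [0, 1/2), the kernel integral of t**2 enters the sum
[1/2, 1) adds the kernel integral of log(t)/t
segment [1, 3/2) carries log(t); integrate it
over [3/2, 3), the kernel integral of exp(-t) enters the sum
between 3 and ∞ the integrand is t**(-3)·t^(s-1)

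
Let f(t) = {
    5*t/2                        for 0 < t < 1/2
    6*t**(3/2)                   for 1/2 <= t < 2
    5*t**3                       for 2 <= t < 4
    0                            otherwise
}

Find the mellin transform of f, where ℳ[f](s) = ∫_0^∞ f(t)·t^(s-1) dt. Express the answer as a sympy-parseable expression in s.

(1280*2**(2*s)*(s + 1)*(2*s + 3) - 160*2**s*(s + 1)*(2*s + 3) - 12*2**(1/2 - s)*(s + 1)*(s + 3) + 96*2**(s + 1/2)*(s + 1)*(s + 3) + 5*(s + 3)*(2*s + 3)/2**s)/(4*(s + 1)*(s + 3)*(2*s + 3))
  Re(s) > -1

split f at 1/2, 2: ℳ[f](s) collects 3 kernel integrals
[0, 1/2) adds the kernel integral of 5*t/2
for t in [1/2, 2): the term is ∫ 6*t**(3/2)·t^(s-1)
on [2, 4) integrate f = 5*t**3 against the kernel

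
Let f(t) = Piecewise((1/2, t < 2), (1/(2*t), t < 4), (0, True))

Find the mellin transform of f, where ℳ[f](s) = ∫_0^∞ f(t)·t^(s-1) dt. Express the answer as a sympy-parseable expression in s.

reversing the shared t-power: t/2 on [0, 2); 1/2 on [2, 4)
invert the common scale on t to get t on [0, 1); 1/2 on [1, 2)
decompose at 2; ℳ[f](s) sums the 2 pieces' integrals
segment 0 to 2 holds 1/2; add its integral
piece [2, 4): integrate 1/(2*t) against the kernel

2**(s - 3)*(2**s*s + 2*s - 4)/(s*(s - 1))
  Re(s) > 0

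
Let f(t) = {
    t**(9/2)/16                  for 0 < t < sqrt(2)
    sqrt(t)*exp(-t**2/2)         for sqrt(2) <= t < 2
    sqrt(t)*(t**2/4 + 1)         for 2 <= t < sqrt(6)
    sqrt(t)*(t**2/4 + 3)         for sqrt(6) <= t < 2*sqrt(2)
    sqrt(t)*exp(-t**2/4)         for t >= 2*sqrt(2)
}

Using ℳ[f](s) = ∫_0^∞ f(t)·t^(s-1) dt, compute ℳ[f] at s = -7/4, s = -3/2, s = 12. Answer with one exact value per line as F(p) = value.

F(-7/4) = 2**(3/8)*(-176*2**(3/8) - 330*uppergamma(-5/8, 2) + 165*2**(3/8)*uppergamma(-5/8, 2) + 330*uppergamma(-5/8, 1) + 60 + 44*2**(3/4) + 352*3**(3/8))/1320
F(-3/2) = sqrt(2)*(3*sqrt(2)*(-2 - 2*sqrt(pi)*exp(2)*erfc(sqrt(2)) + sqrt(2)) + 12*E + (-5 - 12*sqrt(pi)*erfc(1) + 12*sqrt(pi)*erfc(sqrt(2)) + 8*sqrt(3))*exp(2))*exp(-2)/24
F(12) = 32*2**(1/4)*(-5581224*3**(1/4) - 23925*uppergamma(25/4, 2) - 456192*2**(1/4) + 725 + 23925*uppergamma(25/4, 1) + 74072064*sqrt(2) + 1531200*2**(1/4)*uppergamma(25/4, 2))/23925

undo the shared t-power: t**4/16 on [0, sqrt(2)); exp(-t**2/2) on [sqrt(2), 2); t**2/4 + 1 on [2, sqrt(6)); …
reversing the common scale on t: t**4 on [0, sqrt(2)/2); exp(-2*t**2) on [sqrt(2)/2, 1); t**2 + 1 on [1, sqrt(6)/2); …
peel off the power substitution: t**2 on [0, 1/2); exp(-2*t) on [1/2, 1); t + 1 on [1, 3/2); …
linearity at sqrt(2), 2, sqrt(6), 2*sqrt(2) turns ℳ[f](s) into 5 summed integrals
segment [0, sqrt(2)) carries t**(9/2)/16; integrate it
∫ sqrt(t)*exp(-t**2/2)·t^(s-1) over [sqrt(2), 2)
over [2, sqrt(6)), the kernel integral of sqrt(t)*(t**2/4 + 1) enters the sum
∫ over [sqrt(6), 2*sqrt(2)) of sqrt(t)*(t**2/4 + 3)·t^(s-1) joins the sum
piece [2*sqrt(2), ∞): integrate sqrt(t)*exp(-t**2/4) against the kernel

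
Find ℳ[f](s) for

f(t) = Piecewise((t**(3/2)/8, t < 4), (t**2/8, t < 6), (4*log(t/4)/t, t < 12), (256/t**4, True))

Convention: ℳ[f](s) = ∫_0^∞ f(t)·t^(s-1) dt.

2**s*(324*2**s*(s - 4)*(s + 2)*(s**2 - 2*s + 1) - 324*2**s*(s - 4)*(2*s + 3)*(s**2 - 2*s + 1) - 108*3**s*s*(s - 4)*(s + 2)*(2*s + 3)*log(3) + 108*3**s*s*(s - 4)*(s + 2)*(2*s + 3)*log(2) - 108*3**s*(s - 4)*(s + 2)*(2*s + 3)*log(2) + 108*3**s*(s - 4)*(s + 2)*(2*s + 3) + 108*3**s*(s - 4)*(s + 2)*(2*s + 3)*log(3) + 729*3**s*(s - 4)*(2*s + 3)*(s**2 - 2*s + 1) + 54*6**s*s*(s - 4)*(s + 2)*(2*s + 3)*log(3) - 54*6**s*(s - 4)*(s + 2)*(2*s + 3)*log(3) - 54*6**s*(s - 4)*(s + 2)*(2*s + 3) - 2*6**s*(s + 2)*(2*s + 3)*(s**2 - 2*s + 1))/(162*(s - 4)*(s + 2)*(2*s + 3)*(s**2 - 2*s + 1))
  -3/2 < Re(s) < 4

the common scale on t comes off first: sqrt(2)*t**(3/2)/4 on [0, 2); t**2/2 on [2, 3); 2*log(t/2)/t on [3, 6); …
remove the common scale on t first: t**(3/2) on [0, 1); 2*t**2 on [1, 3/2); log(t)/t on [3/2, 3); …
integrate the 4 segments split at 4, 6, 12, then add the results
between 0 and 4 the integrand is t**(3/2)/8·t^(s-1)
∫ t**2/8·t^(s-1) over [4, 6)
the [6, 12) slice contributes ∫ 4*log(t/4)/t·t^(s-1) dt
segment [12, ∞) carries 256/t**4; integrate it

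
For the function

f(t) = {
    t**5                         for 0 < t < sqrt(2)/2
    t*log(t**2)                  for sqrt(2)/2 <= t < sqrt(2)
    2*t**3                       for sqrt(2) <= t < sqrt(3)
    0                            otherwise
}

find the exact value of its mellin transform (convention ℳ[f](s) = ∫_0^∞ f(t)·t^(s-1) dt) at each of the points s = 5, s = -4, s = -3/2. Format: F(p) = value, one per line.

remove the shared t-power first: t**4 on [0, sqrt(2)/2); log(t**2) on [sqrt(2)/2, sqrt(2)); 2*t**2 on [sqrt(2), sqrt(3))
peel off the power substitution: t**2 on [0, 1/2); log(t) on [1/2, 2); 2*t on [2, 3)
f breaks at sqrt(2)/2, sqrt(2) into 3 integrals to sum
the [0, sqrt(2)/2) slice contributes ∫ t**5·t^(s-1) dt
for t in [sqrt(2)/2, sqrt(2)): the term is ∫ t*log(t**2)·t^(s-1)
segment [sqrt(2), sqrt(3)) carries 2*t**3; integrate it

F(5) = 65*log(2)/48 + 5061/320
F(-4) = sqrt(2)*(-12*sqrt(6) - 27*log(2) + 68)/36
F(-3/2) = 2**(1/4)*(-224*sqrt(2) - log(2**(42*sqrt(2) + 84)) + 28*6**(3/4) + 339)/42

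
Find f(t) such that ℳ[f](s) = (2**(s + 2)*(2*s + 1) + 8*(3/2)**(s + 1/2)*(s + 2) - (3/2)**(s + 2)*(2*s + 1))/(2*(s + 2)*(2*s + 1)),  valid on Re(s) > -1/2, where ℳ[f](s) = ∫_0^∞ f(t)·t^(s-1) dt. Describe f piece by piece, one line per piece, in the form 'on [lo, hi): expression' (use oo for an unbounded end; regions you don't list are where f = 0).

along the cuts 3/2, ℳ[f](s) splits into 2 integrals
for t in [0, 3/2): the term is ∫ 2*sqrt(t)·t^(s-1)
∫ over [3/2, 2) of t**2/2·t^(s-1) joins the sum

on [0, 3/2): 2*sqrt(t)
on [3/2, 2): t**2/2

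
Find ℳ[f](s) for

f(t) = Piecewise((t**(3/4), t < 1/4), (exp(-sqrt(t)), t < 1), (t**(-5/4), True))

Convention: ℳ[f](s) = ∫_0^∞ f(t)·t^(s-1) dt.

remove the power substitution first: t**(3/2) on [0, 1/2); exp(-t) on [1/2, 1); t**(-5/2) on [1, ∞)
f breaks at 1/4, 1 into 3 integrals to sum
on [0, 1/4): add ∫ t**(3/4)·t^(s-1) dt
[1/4, 1) adds the kernel integral of exp(-sqrt(t))
segment [1, ∞) carries t**(-5/4); integrate it

(2*2**(2*s)*(4*s - 5)*(4*s + 3)*uppergamma(2*s, 1/2) - 2*2**(2*s)*(4*s - 5)*(4*s + 3)*uppergamma(2*s, 1) - 4*2**(2*s)*(4*s + 3) + sqrt(2)*(4*s - 5))/(4**s*(4*s - 5)*(4*s + 3))
  -3/4 < Re(s) < 5/4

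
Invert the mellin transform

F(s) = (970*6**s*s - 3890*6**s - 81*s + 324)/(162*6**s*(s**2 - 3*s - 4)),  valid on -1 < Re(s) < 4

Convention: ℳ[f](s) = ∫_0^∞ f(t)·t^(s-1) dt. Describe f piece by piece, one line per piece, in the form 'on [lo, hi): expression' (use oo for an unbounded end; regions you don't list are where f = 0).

strip the common scale on t: t on [0, 1/2); 2*t on [1/2, 3); t**(-4) on [3, ∞)
integrate the 3 segments split at 1/6, 1, then add the results
piece [0, 1/6): integrate 3*t against the kernel
between 1/6 and 1 the integrand is 6*t·t^(s-1)
for t in [1, ∞): the term is ∫ 1/(81*t**4)·t^(s-1)

on [0, 1/6): 3*t
on [1/6, 1): 6*t
on [1, oo): 1/(81*t**4)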